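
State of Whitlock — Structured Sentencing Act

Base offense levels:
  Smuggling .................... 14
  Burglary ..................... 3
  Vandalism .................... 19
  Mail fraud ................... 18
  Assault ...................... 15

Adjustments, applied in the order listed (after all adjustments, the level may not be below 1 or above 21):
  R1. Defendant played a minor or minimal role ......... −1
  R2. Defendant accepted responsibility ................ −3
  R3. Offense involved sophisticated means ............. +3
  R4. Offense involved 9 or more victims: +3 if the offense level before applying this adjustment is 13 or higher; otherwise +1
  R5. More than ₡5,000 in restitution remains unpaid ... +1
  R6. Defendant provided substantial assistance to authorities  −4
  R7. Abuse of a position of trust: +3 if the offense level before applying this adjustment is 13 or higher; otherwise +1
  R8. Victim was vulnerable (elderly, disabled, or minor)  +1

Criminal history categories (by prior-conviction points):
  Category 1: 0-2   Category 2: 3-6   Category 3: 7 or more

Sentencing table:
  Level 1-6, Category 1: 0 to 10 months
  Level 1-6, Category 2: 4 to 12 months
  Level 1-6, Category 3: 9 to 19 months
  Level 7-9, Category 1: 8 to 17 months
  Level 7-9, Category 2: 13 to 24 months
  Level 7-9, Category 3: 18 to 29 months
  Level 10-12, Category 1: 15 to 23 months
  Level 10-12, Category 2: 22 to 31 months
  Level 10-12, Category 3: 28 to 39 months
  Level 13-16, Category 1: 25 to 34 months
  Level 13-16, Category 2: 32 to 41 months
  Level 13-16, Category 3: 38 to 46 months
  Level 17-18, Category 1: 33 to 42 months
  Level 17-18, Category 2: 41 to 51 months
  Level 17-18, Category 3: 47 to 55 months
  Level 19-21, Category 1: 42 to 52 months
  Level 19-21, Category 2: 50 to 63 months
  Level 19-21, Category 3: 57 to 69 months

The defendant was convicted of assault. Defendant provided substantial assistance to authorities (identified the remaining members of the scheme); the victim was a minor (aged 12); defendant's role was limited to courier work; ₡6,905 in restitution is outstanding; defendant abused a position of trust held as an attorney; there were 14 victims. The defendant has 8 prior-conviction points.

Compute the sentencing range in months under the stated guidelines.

Base offense level for assault: 15.
R1 applies: 15 − 1 = 14.
R4 applies (level before this adjustment is 14 ≥ 13, so +3): 14 + 3 = 17.
R5 applies: 17 + 1 = 18.
R6 applies: 18 − 4 = 14.
R7 applies (level before this adjustment is 14 ≥ 13, so +3): 14 + 3 = 17.
R8 applies: 17 + 1 = 18.
Final offense level: 18.
Criminal history: 8 prior points → Category 3 (7+).
Level 18 falls in the 17-18 band.
Grid: Level 17-18 × Category 3 = 47-55 months.

47-55 months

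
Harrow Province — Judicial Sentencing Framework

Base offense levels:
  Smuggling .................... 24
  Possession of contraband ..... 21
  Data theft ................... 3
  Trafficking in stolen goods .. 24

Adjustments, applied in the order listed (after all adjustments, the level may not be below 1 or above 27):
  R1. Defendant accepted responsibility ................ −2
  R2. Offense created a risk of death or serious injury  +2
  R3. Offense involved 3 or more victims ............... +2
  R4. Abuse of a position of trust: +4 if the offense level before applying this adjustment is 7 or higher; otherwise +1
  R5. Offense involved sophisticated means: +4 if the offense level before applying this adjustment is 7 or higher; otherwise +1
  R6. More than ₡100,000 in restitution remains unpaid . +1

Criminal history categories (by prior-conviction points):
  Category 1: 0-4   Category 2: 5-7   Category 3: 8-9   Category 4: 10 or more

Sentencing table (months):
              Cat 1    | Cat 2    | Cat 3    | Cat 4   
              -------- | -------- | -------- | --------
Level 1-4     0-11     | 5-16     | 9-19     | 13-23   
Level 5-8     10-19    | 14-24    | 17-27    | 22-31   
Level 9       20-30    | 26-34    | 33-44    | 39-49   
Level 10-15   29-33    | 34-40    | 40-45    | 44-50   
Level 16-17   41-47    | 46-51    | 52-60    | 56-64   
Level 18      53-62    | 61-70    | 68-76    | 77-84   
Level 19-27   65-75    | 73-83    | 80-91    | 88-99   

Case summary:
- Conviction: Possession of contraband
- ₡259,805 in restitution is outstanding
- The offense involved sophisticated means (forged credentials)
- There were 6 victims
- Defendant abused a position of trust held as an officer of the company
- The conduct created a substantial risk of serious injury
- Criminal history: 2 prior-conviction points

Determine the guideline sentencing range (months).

Base offense level for possession of contraband: 21.
R2 applies: 21 + 2 = 23.
R3 applies: 23 + 2 = 25.
R4 applies (level before this adjustment is 25 ≥ 7, so +4): 25 + 4 = 29.
R5 applies (level before this adjustment is 29 ≥ 7, so +4): 29 + 4 = 33.
R6 applies: 33 + 1 = 34.
Level 34 exceeds the maximum of 27; capped at 27.
Final offense level: 27.
Criminal history: 2 prior points → Category 1 (0-4).
Level 27 falls in the 19-27 band.
Grid: Level 19-27 × Category 1 = 65-75 months.

65-75 months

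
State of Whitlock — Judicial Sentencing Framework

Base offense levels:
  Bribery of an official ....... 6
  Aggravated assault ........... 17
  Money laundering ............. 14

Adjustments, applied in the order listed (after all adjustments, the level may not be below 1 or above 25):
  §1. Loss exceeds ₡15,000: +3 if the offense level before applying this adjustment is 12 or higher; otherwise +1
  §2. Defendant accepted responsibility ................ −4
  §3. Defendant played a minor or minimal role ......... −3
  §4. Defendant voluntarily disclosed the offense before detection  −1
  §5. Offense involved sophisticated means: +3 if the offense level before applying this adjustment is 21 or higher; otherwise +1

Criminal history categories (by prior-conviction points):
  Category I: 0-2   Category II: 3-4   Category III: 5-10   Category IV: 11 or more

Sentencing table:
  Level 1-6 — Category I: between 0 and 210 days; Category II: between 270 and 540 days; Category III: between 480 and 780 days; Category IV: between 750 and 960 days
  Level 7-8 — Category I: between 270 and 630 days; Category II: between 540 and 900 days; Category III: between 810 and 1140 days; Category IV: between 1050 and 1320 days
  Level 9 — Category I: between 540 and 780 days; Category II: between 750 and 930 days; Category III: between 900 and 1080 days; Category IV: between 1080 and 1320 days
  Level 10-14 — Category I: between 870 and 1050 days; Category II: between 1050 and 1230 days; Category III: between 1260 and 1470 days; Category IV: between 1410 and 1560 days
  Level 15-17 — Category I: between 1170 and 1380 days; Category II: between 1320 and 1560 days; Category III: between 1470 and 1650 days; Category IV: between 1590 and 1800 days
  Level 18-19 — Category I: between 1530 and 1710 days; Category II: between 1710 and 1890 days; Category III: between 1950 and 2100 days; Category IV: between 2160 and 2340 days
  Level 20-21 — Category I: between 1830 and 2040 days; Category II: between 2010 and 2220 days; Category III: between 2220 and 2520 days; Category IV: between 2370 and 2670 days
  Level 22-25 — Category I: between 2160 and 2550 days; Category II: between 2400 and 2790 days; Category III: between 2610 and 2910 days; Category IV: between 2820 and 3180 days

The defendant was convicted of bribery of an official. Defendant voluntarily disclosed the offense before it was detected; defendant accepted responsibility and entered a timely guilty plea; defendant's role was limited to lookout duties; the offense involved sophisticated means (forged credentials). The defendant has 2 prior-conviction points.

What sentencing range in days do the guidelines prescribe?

Base offense level for bribery of an official: 6.
§2 applies: 6 − 4 = 2.
§3 applies: 2 − 3 = -1.
§4 applies: -1 − 1 = -2.
§5 applies (level before this adjustment is -2 < 21, so +1): -2 + 1 = -1.
Level -1 is below the minimum of 1; floored at 1.
Final offense level: 1.
Criminal history: 2 prior points → Category I (0-2).
Level 1 falls in the 1-6 band.
Grid: Level 1-6 × Category I = 0-210 days.

0-210 days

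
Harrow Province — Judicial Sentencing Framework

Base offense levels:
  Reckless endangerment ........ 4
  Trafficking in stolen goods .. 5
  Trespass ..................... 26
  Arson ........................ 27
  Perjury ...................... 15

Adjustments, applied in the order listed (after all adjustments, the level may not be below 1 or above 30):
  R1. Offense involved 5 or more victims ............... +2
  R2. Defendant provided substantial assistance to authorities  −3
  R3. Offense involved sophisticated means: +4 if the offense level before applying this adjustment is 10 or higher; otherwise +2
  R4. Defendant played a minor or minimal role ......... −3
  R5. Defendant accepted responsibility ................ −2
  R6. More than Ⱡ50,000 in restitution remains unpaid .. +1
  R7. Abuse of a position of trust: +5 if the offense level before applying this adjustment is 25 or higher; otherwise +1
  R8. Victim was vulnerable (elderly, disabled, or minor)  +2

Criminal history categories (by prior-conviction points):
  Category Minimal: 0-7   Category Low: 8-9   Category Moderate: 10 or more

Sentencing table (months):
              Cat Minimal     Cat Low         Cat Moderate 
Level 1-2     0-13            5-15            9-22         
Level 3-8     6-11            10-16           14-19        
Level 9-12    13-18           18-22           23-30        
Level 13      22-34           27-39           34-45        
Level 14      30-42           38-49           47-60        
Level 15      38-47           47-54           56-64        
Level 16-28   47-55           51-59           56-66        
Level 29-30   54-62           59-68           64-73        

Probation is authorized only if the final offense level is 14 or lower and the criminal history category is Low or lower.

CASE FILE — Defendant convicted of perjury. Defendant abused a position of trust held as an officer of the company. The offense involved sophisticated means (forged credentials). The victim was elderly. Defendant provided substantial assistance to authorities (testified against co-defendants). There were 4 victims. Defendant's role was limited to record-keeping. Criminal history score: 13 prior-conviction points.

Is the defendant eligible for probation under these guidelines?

No

Base offense level for perjury: 15.
R1 does not apply.
R2 applies: 15 − 3 = 12.
R3 applies (level before this adjustment is 12 ≥ 10, so +4): 12 + 4 = 16.
R4 applies: 16 − 3 = 13.
R7 applies (level before this adjustment is 13 < 25, so +1): 13 + 1 = 14.
R8 applies: 14 + 2 = 16.
Final offense level: 16.
Criminal history: 13 prior points → Category Moderate (10+).
Level 16 falls in the 16-28 band.
Grid: Level 16-28 × Category Moderate = 56-66 months.
Probation check: level 16 > 14 and category Moderate > Low → not eligible.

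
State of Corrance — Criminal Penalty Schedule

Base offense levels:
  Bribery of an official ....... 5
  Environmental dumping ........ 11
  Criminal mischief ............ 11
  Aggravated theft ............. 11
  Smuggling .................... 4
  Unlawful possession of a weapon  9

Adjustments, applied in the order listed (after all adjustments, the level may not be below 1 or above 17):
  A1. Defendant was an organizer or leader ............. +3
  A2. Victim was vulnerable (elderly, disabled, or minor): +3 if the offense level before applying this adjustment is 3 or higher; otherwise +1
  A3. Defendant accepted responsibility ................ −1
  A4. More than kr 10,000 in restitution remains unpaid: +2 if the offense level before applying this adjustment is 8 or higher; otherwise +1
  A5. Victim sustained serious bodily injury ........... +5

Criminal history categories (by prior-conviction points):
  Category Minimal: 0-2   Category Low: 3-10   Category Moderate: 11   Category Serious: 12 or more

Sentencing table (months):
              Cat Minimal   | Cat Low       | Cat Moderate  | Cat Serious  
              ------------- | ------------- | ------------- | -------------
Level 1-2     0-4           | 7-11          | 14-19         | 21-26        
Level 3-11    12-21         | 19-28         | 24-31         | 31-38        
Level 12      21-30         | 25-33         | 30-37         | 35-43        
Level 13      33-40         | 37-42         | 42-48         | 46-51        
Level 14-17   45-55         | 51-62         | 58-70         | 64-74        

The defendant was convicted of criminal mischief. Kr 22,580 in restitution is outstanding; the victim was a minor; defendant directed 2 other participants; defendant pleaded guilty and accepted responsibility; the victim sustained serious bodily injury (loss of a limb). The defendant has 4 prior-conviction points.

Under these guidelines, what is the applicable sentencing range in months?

51-62 months

Base offense level for criminal mischief: 11.
A1 applies: 11 + 3 = 14.
A2 applies (level before this adjustment is 14 ≥ 3, so +3): 14 + 3 = 17.
A3 applies: 17 − 1 = 16.
A4 applies (level before this adjustment is 16 ≥ 8, so +2): 16 + 2 = 18.
A5 applies: 18 + 5 = 23.
Level 23 exceeds the maximum of 17; capped at 17.
Final offense level: 17.
Criminal history: 4 prior points → Category Low (3-10).
Level 17 falls in the 14-17 band.
Grid: Level 14-17 × Category Low = 51-62 months.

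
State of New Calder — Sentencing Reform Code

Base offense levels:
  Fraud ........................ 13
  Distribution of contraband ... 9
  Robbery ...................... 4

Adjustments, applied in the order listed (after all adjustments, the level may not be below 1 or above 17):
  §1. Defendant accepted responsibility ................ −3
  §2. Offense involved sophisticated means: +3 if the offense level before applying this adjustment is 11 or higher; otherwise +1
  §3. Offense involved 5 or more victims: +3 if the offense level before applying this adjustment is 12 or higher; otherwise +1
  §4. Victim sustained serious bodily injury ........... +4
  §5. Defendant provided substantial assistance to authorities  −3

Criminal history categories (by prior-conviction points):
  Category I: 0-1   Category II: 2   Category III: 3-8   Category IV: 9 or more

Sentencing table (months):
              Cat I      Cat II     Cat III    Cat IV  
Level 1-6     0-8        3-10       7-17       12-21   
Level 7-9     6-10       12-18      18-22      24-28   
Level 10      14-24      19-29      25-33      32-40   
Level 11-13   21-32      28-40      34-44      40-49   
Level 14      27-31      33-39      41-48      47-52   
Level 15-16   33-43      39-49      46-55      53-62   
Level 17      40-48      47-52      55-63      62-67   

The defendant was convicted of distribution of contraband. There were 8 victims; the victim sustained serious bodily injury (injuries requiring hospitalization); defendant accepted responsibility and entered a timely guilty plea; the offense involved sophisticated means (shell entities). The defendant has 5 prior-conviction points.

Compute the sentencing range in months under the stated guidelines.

Base offense level for distribution of contraband: 9.
§1 applies: 9 − 3 = 6.
§2 applies (level before this adjustment is 6 < 11, so +1): 6 + 1 = 7.
§3 applies (level before this adjustment is 7 < 12, so +1): 7 + 1 = 8.
§4 applies: 8 + 4 = 12.
§5 does not apply.
Final offense level: 12.
Criminal history: 5 prior points → Category III (3-8).
Level 12 falls in the 11-13 band.
Grid: Level 11-13 × Category III = 34-44 months.

34-44 months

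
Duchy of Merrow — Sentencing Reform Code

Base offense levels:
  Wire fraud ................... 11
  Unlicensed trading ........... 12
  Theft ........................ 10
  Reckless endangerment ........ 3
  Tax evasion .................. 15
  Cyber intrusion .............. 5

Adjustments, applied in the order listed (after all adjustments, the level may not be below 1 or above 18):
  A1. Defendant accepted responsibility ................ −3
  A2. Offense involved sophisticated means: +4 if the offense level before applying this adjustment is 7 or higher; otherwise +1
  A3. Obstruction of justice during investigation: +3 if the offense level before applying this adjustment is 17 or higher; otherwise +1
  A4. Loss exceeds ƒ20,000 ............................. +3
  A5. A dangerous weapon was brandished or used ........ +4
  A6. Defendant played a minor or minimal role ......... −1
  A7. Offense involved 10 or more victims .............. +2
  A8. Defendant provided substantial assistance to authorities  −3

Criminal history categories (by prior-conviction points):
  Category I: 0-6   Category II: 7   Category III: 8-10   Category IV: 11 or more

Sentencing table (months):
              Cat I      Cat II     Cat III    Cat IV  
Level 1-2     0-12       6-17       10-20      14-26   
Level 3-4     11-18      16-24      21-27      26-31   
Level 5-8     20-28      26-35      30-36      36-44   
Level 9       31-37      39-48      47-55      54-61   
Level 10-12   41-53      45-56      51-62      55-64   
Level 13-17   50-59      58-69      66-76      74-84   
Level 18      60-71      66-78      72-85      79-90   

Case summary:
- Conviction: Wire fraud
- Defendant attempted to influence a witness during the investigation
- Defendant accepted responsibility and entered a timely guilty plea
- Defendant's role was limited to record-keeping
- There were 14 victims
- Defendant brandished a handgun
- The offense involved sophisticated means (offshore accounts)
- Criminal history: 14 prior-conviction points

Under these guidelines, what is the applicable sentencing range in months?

79-90 months

Base offense level for wire fraud: 11.
A1 applies: 11 − 3 = 8.
A2 applies (level before this adjustment is 8 ≥ 7, so +4): 8 + 4 = 12.
A3 applies (level before this adjustment is 12 < 17, so +1): 12 + 1 = 13.
A4 does not apply.
A5 applies: 13 + 4 = 17.
A6 applies: 17 − 1 = 16.
A7 applies: 16 + 2 = 18.
A8 does not apply.
Final offense level: 18.
Criminal history: 14 prior points → Category IV (11+).
Level 18 falls in the 18 band.
Grid: Level 18 × Category IV = 79-90 months.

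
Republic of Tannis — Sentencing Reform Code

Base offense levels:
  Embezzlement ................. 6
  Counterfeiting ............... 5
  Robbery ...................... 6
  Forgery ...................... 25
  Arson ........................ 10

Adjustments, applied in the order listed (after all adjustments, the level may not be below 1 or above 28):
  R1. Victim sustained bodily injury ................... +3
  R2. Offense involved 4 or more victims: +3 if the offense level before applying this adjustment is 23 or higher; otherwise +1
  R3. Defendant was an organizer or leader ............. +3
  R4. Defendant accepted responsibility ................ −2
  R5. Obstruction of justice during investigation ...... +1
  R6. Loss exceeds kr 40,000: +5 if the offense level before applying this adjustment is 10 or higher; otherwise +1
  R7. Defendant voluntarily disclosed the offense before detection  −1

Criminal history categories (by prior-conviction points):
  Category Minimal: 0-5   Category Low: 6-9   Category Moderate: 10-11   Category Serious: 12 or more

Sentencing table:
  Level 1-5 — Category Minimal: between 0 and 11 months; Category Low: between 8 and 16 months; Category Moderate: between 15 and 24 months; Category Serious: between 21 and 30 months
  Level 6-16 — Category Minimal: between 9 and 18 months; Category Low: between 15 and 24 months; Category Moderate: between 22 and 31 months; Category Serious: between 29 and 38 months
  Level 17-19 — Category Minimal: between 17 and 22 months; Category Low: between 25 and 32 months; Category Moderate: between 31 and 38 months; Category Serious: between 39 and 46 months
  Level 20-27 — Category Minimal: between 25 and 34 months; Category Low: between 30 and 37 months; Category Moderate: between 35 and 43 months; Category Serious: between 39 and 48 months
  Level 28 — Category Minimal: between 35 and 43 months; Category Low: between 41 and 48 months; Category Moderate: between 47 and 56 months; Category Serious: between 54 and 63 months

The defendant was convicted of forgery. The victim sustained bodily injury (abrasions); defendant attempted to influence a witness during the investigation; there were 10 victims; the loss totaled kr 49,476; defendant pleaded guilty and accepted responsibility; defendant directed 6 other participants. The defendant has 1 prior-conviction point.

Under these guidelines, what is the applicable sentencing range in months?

Base offense level for forgery: 25.
R1 applies: 25 + 3 = 28.
R2 applies (level before this adjustment is 28 ≥ 23, so +3): 28 + 3 = 31.
R3 applies: 31 + 3 = 34.
R4 applies: 34 − 2 = 32.
R5 applies: 32 + 1 = 33.
R6 applies (level before this adjustment is 33 ≥ 10, so +5): 33 + 5 = 38.
Level 38 exceeds the maximum of 28; capped at 28.
Final offense level: 28.
Criminal history: 1 prior point → Category Minimal (0-5).
Level 28 falls in the 28 band.
Grid: Level 28 × Category Minimal = 35-43 months.

35-43 months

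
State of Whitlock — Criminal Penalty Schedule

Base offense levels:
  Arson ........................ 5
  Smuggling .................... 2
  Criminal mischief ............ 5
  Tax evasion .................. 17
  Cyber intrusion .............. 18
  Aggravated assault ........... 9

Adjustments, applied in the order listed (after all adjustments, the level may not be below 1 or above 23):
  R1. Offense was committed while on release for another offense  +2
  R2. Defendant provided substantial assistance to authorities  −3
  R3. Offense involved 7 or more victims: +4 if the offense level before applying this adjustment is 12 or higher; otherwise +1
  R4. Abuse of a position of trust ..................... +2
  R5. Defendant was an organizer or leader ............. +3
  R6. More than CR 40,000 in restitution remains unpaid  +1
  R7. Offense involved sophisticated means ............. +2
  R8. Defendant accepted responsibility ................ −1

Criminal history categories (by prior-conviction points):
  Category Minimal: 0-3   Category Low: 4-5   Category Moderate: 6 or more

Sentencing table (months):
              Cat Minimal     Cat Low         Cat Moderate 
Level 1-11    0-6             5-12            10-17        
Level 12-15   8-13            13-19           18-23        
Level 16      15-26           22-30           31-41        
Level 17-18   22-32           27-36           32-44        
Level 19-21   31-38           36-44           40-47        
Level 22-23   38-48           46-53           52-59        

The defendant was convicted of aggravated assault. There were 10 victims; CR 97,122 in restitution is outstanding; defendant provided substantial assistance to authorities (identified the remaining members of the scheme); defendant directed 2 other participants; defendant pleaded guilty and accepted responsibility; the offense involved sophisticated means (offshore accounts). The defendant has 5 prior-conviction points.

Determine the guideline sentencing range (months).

13-19 months

Base offense level for aggravated assault: 9.
R1 does not apply.
R2 applies: 9 − 3 = 6.
R3 applies (level before this adjustment is 6 < 12, so +1): 6 + 1 = 7.
R4 does not apply.
R5 applies: 7 + 3 = 10.
R6 applies: 10 + 1 = 11.
R7 applies: 11 + 2 = 13.
R8 applies: 13 − 1 = 12.
Final offense level: 12.
Criminal history: 5 prior points → Category Low (4-5).
Level 12 falls in the 12-15 band.
Grid: Level 12-15 × Category Low = 13-19 months.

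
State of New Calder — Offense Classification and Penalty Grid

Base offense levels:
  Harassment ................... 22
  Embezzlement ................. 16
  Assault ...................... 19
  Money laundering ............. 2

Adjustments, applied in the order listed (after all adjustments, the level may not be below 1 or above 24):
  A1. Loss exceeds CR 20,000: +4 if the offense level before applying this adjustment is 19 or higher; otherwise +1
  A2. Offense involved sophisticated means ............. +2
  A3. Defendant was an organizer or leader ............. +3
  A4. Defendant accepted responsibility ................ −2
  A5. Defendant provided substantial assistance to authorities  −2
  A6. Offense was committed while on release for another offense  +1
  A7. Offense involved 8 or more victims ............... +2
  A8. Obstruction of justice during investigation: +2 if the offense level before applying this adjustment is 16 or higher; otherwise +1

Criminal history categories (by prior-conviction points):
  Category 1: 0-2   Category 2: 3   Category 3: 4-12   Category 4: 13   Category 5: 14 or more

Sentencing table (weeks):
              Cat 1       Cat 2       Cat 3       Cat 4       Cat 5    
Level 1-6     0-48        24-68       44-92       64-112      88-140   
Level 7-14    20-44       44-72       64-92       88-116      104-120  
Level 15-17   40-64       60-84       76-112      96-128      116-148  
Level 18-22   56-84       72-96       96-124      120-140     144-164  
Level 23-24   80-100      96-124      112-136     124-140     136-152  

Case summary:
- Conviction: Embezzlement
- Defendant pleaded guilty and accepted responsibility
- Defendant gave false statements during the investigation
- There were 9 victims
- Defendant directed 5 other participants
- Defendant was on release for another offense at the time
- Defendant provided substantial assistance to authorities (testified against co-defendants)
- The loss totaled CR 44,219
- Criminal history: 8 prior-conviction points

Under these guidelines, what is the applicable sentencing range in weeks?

96-124 weeks

Base offense level for embezzlement: 16.
A1 applies (level before this adjustment is 16 < 19, so +1): 16 + 1 = 17.
A3 applies: 17 + 3 = 20.
A4 applies: 20 − 2 = 18.
A5 applies: 18 − 2 = 16.
A6 applies: 16 + 1 = 17.
A7 applies: 17 + 2 = 19.
A8 applies (level before this adjustment is 19 ≥ 16, so +2): 19 + 2 = 21.
Final offense level: 21.
Criminal history: 8 prior points → Category 3 (4-12).
Level 21 falls in the 18-22 band.
Grid: Level 18-22 × Category 3 = 96-124 weeks.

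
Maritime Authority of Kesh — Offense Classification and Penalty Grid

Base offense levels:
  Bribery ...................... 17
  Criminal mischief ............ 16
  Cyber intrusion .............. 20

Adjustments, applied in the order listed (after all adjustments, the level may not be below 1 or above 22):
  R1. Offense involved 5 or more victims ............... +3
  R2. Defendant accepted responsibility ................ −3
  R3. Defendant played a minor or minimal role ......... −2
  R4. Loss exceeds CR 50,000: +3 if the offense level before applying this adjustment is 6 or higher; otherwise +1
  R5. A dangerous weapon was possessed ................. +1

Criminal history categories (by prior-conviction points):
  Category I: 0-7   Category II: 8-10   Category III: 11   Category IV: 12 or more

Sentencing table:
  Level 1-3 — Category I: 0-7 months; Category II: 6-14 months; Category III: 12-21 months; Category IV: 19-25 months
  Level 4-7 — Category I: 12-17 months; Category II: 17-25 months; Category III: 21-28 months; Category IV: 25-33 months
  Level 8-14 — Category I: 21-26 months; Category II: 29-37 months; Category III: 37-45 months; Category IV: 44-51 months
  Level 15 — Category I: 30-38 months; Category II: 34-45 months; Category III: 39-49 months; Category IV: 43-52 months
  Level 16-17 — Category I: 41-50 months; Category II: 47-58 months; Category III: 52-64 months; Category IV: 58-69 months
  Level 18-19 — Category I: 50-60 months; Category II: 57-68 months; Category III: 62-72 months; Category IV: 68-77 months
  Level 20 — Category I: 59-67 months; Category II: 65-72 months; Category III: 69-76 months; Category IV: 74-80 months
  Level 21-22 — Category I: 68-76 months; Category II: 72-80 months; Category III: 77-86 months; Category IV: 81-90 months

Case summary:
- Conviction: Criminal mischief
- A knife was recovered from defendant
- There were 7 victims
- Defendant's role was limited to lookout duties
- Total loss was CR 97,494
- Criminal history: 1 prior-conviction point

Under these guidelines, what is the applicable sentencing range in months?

68-76 months

Base offense level for criminal mischief: 16.
R1 applies: 16 + 3 = 19.
R3 applies: 19 − 2 = 17.
R4 applies (level before this adjustment is 17 ≥ 6, so +3): 17 + 3 = 20.
R5 applies: 20 + 1 = 21.
Final offense level: 21.
Criminal history: 1 prior point → Category I (0-7).
Level 21 falls in the 21-22 band.
Grid: Level 21-22 × Category I = 68-76 months.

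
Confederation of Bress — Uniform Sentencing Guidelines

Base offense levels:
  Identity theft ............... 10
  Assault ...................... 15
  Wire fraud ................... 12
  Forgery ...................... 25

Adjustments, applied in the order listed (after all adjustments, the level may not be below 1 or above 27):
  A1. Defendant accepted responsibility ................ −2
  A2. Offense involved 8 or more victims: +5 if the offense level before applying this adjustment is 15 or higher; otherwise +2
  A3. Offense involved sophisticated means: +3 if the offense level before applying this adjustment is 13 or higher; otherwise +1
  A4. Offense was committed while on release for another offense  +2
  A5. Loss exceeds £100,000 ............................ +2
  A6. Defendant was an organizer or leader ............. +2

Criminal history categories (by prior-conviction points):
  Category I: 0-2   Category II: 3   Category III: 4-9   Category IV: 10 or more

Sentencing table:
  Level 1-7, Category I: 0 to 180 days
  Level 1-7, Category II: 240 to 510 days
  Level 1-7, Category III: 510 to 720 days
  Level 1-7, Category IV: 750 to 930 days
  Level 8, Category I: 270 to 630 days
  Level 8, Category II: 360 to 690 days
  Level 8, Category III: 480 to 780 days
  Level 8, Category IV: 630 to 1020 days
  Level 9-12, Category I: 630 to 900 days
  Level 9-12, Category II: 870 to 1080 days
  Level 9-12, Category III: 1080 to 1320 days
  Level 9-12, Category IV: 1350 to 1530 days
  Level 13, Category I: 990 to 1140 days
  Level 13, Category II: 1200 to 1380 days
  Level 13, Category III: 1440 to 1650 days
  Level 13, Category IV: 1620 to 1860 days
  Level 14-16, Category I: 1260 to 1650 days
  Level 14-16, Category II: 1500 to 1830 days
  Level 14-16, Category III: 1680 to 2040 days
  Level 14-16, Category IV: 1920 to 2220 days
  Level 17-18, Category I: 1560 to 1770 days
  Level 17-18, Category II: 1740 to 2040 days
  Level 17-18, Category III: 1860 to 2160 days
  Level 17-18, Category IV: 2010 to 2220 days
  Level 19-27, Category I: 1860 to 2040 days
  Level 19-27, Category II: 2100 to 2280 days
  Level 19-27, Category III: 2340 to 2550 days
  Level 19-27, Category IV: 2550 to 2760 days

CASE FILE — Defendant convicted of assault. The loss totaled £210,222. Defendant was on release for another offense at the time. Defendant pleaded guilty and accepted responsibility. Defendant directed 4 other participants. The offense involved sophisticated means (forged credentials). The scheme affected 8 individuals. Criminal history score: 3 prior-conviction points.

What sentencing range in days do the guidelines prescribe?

2100-2280 days

Base offense level for assault: 15.
A1 applies: 15 − 2 = 13.
A2 applies (level before this adjustment is 13 < 15, so +2): 13 + 2 = 15.
A3 applies (level before this adjustment is 15 ≥ 13, so +3): 15 + 3 = 18.
A4 applies: 18 + 2 = 20.
A5 applies: 20 + 2 = 22.
A6 applies: 22 + 2 = 24.
Final offense level: 24.
Criminal history: 3 prior points → Category II (3).
Level 24 falls in the 19-27 band.
Grid: Level 19-27 × Category II = 2100-2280 days.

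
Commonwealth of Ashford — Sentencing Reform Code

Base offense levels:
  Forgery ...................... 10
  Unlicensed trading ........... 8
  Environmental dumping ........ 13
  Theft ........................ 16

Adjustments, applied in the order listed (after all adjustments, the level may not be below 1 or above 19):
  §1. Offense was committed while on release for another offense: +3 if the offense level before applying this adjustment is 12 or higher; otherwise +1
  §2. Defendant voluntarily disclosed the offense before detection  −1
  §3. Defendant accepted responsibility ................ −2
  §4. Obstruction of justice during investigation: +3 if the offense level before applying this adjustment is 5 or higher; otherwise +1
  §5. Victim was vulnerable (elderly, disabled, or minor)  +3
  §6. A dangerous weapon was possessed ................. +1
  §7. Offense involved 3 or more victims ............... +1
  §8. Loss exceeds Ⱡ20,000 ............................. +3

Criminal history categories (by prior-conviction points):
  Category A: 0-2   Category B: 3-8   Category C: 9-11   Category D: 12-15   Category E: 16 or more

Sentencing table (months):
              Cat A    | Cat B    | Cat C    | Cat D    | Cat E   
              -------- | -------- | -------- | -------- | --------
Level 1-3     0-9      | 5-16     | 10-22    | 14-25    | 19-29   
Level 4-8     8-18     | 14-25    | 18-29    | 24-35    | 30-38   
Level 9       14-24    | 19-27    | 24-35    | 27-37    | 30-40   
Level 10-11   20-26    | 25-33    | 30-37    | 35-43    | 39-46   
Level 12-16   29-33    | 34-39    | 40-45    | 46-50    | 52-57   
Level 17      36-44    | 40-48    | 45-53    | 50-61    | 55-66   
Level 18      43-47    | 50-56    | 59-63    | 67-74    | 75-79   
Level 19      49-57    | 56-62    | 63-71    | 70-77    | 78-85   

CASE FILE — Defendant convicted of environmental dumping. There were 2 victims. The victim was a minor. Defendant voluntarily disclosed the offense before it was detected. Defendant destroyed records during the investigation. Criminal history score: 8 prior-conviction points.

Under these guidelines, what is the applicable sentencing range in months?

Base offense level for environmental dumping: 13.
§2 applies: 13 − 1 = 12.
§3 does not apply.
§4 applies (level before this adjustment is 12 ≥ 5, so +3): 12 + 3 = 15.
§5 applies: 15 + 3 = 18.
§7 does not apply.
§8 does not apply.
Final offense level: 18.
Criminal history: 8 prior points → Category B (3-8).
Level 18 falls in the 18 band.
Grid: Level 18 × Category B = 50-56 months.

50-56 months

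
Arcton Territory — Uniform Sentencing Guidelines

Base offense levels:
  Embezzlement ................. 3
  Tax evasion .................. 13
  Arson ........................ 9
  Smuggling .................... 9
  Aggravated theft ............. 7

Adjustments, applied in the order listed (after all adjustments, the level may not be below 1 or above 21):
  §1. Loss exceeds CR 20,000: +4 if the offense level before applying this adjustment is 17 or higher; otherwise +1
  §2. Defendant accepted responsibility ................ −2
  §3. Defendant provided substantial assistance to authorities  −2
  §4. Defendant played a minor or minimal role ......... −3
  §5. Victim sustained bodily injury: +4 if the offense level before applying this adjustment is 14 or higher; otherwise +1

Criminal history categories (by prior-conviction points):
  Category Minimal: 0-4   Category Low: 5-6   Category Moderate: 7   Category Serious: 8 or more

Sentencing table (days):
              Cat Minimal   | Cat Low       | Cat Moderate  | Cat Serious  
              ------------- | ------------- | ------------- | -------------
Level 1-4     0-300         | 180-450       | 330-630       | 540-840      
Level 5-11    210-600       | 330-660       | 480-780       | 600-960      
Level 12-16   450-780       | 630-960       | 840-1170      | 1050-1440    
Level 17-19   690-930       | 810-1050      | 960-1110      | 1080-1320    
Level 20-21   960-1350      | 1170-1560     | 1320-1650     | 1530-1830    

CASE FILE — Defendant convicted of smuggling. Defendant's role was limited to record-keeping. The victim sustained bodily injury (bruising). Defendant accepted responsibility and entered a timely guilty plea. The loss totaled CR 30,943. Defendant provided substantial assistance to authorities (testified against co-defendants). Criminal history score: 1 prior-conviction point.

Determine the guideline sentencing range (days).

0-300 days

Base offense level for smuggling: 9.
§1 applies (level before this adjustment is 9 < 17, so +1): 9 + 1 = 10.
§2 applies: 10 − 2 = 8.
§3 applies: 8 − 2 = 6.
§4 applies: 6 − 3 = 3.
§5 applies (level before this adjustment is 3 < 14, so +1): 3 + 1 = 4.
Final offense level: 4.
Criminal history: 1 prior point → Category Minimal (0-4).
Level 4 falls in the 1-4 band.
Grid: Level 1-4 × Category Minimal = 0-300 days.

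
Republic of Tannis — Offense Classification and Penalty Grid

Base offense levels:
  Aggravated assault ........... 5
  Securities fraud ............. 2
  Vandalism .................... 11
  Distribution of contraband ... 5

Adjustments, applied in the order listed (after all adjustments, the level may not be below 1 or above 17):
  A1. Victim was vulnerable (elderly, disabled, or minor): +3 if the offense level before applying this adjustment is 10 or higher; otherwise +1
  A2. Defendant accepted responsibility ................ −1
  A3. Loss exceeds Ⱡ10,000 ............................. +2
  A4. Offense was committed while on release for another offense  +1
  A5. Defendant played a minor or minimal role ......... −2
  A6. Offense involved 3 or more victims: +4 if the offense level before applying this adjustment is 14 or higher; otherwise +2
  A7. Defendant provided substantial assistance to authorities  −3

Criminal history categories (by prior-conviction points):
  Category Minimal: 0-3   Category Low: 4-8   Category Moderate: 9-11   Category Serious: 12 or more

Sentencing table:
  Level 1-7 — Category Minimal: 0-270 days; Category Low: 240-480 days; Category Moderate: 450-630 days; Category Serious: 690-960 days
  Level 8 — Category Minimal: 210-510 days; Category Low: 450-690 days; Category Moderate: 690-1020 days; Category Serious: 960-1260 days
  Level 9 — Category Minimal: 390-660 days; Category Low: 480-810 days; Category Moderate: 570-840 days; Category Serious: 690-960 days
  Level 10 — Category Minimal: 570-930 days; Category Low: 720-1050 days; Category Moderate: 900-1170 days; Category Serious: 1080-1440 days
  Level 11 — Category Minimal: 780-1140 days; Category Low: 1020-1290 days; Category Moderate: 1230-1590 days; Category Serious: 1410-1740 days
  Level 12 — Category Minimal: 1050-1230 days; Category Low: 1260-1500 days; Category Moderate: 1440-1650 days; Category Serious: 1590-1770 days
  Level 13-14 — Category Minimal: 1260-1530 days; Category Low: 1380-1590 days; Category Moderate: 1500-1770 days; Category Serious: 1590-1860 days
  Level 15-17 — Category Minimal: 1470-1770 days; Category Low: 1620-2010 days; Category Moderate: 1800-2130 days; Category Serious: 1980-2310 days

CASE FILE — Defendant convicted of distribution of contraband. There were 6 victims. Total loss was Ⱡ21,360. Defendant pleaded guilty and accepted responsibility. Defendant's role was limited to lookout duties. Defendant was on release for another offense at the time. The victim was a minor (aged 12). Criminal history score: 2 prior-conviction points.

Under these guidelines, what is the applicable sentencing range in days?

210-510 days

Base offense level for distribution of contraband: 5.
A1 applies (level before this adjustment is 5 < 10, so +1): 5 + 1 = 6.
A2 applies: 6 − 1 = 5.
A3 applies: 5 + 2 = 7.
A4 applies: 7 + 1 = 8.
A5 applies: 8 − 2 = 6.
A6 applies (level before this adjustment is 6 < 14, so +2): 6 + 2 = 8.
Final offense level: 8.
Criminal history: 2 prior points → Category Minimal (0-3).
Level 8 falls in the 8 band.
Grid: Level 8 × Category Minimal = 210-510 days.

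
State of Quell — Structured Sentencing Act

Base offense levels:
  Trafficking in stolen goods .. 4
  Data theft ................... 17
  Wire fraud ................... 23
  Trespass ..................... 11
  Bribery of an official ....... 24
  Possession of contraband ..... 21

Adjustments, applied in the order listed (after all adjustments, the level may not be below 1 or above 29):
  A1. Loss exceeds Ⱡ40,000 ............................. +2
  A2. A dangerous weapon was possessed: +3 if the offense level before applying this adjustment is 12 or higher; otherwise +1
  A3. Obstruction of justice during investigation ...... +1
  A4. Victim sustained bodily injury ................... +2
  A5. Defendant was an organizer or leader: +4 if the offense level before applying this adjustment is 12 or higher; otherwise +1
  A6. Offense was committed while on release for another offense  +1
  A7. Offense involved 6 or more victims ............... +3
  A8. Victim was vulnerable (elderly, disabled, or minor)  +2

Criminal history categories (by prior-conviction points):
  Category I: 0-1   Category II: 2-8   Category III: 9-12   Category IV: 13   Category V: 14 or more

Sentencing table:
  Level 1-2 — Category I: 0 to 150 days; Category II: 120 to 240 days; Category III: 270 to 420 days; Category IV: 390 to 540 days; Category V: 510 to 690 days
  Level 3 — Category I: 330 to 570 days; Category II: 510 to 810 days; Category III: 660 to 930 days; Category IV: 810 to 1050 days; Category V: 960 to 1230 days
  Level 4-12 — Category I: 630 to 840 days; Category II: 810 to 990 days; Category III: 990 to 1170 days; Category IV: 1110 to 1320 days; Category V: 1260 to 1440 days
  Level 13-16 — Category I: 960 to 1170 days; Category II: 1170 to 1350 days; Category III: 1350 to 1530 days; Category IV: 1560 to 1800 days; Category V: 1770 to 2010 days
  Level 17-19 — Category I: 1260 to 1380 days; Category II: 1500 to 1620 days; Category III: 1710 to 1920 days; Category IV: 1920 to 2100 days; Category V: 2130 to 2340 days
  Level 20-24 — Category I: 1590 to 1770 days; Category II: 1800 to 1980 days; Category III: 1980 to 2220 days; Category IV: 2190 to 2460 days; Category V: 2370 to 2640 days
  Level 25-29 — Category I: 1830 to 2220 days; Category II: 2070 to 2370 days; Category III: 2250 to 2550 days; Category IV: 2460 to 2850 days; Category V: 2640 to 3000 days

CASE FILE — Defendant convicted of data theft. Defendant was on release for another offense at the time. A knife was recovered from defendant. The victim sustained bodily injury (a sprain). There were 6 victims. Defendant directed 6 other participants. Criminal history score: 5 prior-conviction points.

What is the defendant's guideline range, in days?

Base offense level for data theft: 17.
A1 does not apply.
A2 applies (level before this adjustment is 17 ≥ 12, so +3): 17 + 3 = 20.
A3 does not apply.
A4 applies: 20 + 2 = 22.
A5 applies (level before this adjustment is 22 ≥ 12, so +4): 22 + 4 = 26.
A6 applies: 26 + 1 = 27.
A7 applies: 27 + 3 = 30.
A8 does not apply.
Level 30 exceeds the maximum of 29; capped at 29.
Final offense level: 29.
Criminal history: 5 prior points → Category II (2-8).
Level 29 falls in the 25-29 band.
Grid: Level 25-29 × Category II = 2070-2370 days.

2070-2370 days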